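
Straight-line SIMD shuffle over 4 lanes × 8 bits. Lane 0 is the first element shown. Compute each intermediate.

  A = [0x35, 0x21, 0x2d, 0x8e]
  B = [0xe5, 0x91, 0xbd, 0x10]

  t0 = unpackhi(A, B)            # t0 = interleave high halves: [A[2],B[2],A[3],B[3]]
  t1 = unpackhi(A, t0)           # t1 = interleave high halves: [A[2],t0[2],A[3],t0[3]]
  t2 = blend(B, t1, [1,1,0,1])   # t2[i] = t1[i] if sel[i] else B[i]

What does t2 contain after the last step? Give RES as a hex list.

t0 = [0x2d, 0xbd, 0x8e, 0x10]
t1 = [0x2d, 0x8e, 0x8e, 0x10]
t2 = [0x2d, 0x8e, 0xbd, 0x10]

RES = [ 0x2d  0x8e  0xbd  0x10 ]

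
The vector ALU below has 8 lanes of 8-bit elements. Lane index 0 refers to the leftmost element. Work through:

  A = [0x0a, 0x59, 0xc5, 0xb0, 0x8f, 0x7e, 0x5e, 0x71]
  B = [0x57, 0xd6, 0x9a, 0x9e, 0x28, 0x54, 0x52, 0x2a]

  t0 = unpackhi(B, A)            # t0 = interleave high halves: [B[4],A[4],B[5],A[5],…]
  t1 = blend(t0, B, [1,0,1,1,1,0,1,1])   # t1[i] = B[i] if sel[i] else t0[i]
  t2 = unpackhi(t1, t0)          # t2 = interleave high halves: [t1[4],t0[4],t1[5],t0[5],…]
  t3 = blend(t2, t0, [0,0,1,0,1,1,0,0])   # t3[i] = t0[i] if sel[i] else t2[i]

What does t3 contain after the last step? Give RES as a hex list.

RES = [ 0x28  0x52  0x54  0x5e  0x52  0x5e  0x2a  0x71 ]

→ t0 |28|8f|54|7e|52|5e|2a|71|
→ t1 |57|8f|9a|9e|28|5e|52|2a|
→ t2 |28|52|5e|5e|52|2a|2a|71|
→ t3 |28|52|54|5e|52|5e|2a|71|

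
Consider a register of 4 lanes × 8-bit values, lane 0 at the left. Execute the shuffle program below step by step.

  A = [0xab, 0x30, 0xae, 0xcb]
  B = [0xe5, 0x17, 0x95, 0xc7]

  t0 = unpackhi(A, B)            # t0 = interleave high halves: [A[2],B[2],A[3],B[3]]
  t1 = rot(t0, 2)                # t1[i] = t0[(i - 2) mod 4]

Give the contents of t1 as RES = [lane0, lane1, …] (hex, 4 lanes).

RES = [ 0xcb  0xc7  0xae  0x95 ]

→ t0 |ae|95|cb|c7|
→ t1 |cb|c7|ae|95|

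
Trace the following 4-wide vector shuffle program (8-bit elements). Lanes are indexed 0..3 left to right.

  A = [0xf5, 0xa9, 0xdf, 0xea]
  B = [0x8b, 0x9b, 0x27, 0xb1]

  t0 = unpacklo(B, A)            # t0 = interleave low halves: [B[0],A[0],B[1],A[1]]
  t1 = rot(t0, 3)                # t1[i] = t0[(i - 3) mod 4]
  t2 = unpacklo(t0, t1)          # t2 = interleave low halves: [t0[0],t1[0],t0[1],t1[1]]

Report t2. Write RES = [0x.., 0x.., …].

RES = [ 0x8b  0xf5  0xf5  0x9b ]

  t0: 8b f5 9b a9
  t1: f5 9b a9 8b
  t2: 8b f5 f5 9b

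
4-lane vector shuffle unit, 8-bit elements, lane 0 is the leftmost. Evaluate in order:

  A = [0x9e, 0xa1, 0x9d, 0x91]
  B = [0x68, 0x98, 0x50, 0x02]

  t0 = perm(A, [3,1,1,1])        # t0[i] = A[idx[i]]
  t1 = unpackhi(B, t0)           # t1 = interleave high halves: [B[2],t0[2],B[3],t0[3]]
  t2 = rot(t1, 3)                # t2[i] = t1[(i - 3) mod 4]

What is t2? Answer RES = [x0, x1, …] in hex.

→ t0 |91|a1|a1|a1|
→ t1 |50|a1|02|a1|
→ t2 |a1|02|a1|50|

RES = [ 0xa1  0x02  0xa1  0x50 ]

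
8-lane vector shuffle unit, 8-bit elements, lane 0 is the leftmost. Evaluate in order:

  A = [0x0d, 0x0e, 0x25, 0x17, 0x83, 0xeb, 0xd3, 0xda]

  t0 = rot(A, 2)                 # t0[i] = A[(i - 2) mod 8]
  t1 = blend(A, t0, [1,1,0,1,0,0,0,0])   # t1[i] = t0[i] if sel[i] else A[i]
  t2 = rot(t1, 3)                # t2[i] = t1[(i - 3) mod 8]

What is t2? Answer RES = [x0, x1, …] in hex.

t0 = [0xd3, 0xda, 0x0d, 0x0e, 0x25, 0x17, 0x83, 0xeb]
t1 = [0xd3, 0xda, 0x25, 0x0e, 0x83, 0xeb, 0xd3, 0xda]
t2 = [0xeb, 0xd3, 0xda, 0xd3, 0xda, 0x25, 0x0e, 0x83]

RES = [0xeb, 0xd3, 0xda, 0xd3, 0xda, 0x25, 0x0e, 0x83]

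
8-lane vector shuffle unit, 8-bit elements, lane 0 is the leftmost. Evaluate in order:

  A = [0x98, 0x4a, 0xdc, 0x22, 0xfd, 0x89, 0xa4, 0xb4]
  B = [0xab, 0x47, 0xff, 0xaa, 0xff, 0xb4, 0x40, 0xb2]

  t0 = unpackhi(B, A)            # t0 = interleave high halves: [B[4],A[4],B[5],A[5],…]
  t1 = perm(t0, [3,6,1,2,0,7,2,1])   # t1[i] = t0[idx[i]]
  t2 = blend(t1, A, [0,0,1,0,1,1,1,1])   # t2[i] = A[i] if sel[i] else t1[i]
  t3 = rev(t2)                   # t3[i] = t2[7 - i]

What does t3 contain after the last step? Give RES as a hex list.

t0 = [0xff, 0xfd, 0xb4, 0x89, 0x40, 0xa4, 0xb2, 0xb4]
t1 = [0x89, 0xb2, 0xfd, 0xb4, 0xff, 0xb4, 0xb4, 0xfd]
t2 = [0x89, 0xb2, 0xdc, 0xb4, 0xfd, 0x89, 0xa4, 0xb4]
t3 = [0xb4, 0xa4, 0x89, 0xfd, 0xb4, 0xdc, 0xb2, 0x89]

RES = [ 0xb4  0xa4  0x89  0xfd  0xb4  0xdc  0xb2  0x89 ]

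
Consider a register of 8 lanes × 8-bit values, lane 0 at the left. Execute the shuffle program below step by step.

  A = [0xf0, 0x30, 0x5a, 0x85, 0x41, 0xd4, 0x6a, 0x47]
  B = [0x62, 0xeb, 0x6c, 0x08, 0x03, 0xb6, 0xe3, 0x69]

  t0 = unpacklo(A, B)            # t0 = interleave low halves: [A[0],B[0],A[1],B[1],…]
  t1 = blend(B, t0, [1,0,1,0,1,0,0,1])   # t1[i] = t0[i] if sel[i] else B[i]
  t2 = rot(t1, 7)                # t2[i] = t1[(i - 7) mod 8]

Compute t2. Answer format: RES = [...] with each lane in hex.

  t0: f0 62 30 eb 5a 6c 85 08
  t1: f0 eb 30 08 5a b6 e3 08
  t2: eb 30 08 5a b6 e3 08 f0

RES = [0xeb, 0x30, 0x08, 0x5a, 0xb6, 0xe3, 0x08, 0xf0]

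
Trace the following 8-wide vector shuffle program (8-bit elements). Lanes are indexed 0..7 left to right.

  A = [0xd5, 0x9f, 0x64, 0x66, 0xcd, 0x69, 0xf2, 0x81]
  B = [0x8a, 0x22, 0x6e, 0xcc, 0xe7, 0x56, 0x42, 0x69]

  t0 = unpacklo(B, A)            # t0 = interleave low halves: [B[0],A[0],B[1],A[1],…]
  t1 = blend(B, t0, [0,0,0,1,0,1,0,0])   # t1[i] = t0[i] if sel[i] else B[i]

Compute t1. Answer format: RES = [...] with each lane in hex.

t0 = [0x8a, 0xd5, 0x22, 0x9f, 0x6e, 0x64, 0xcc, 0x66]
t1 = [0x8a, 0x22, 0x6e, 0x9f, 0xe7, 0x64, 0x42, 0x69]

RES = [0x8a, 0x22, 0x6e, 0x9f, 0xe7, 0x64, 0x42, 0x69]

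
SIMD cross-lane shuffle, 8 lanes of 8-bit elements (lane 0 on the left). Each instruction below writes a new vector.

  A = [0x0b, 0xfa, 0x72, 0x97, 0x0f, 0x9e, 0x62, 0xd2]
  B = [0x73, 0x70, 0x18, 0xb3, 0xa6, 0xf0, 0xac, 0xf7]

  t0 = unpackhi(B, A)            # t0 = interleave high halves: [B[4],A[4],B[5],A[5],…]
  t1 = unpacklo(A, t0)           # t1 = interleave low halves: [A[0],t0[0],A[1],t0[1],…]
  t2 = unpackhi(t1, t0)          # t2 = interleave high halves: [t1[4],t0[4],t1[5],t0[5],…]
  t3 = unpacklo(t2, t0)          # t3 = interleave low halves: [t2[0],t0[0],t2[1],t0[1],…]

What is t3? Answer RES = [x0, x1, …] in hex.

RES = [0x72, 0xa6, 0xac, 0x0f, 0xf0, 0xf0, 0x62, 0x9e]

  t0: a6 0f f0 9e ac 62 f7 d2
  t1: 0b a6 fa 0f 72 f0 97 9e
  t2: 72 ac f0 62 97 f7 9e d2
  t3: 72 a6 ac 0f f0 f0 62 9e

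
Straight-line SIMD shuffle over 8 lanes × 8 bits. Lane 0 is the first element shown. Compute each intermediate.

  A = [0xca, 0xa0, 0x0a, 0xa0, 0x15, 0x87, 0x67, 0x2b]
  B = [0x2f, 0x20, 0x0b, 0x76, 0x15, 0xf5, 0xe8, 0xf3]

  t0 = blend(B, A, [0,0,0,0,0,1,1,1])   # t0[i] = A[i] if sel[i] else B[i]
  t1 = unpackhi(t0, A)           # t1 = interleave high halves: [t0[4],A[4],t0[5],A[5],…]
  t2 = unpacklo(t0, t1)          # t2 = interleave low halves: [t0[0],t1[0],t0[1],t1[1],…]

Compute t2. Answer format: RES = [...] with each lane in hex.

→ t0 |2f|20|0b|76|15|87|67|2b|
→ t1 |15|15|87|87|67|67|2b|2b|
→ t2 |2f|15|20|15|0b|87|76|87|

RES = [0x2f, 0x15, 0x20, 0x15, 0x0b, 0x87, 0x76, 0x87]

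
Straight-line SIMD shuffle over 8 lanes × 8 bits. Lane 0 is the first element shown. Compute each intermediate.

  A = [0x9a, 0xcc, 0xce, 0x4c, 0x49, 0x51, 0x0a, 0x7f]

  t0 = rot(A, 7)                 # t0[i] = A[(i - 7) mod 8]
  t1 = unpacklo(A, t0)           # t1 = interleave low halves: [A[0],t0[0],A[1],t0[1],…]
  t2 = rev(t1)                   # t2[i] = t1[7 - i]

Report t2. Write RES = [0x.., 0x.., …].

t0 = [0xcc, 0xce, 0x4c, 0x49, 0x51, 0x0a, 0x7f, 0x9a]
t1 = [0x9a, 0xcc, 0xcc, 0xce, 0xce, 0x4c, 0x4c, 0x49]
t2 = [0x49, 0x4c, 0x4c, 0xce, 0xce, 0xcc, 0xcc, 0x9a]

RES = [ 0x49  0x4c  0x4c  0xce  0xce  0xcc  0xcc  0x9a ]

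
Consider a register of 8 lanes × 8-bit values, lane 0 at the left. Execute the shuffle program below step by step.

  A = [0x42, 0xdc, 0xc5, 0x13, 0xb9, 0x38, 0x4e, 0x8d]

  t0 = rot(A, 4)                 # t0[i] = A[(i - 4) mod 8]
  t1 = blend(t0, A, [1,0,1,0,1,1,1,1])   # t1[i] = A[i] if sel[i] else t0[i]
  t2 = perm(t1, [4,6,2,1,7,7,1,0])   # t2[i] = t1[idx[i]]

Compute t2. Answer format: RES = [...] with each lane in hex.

RES = [ 0xb9  0x4e  0xc5  0x38  0x8d  0x8d  0x38  0x42 ]

  t0: b9 38 4e 8d 42 dc c5 13
  t1: 42 38 c5 8d b9 38 4e 8d
  t2: b9 4e c5 38 8d 8d 38 42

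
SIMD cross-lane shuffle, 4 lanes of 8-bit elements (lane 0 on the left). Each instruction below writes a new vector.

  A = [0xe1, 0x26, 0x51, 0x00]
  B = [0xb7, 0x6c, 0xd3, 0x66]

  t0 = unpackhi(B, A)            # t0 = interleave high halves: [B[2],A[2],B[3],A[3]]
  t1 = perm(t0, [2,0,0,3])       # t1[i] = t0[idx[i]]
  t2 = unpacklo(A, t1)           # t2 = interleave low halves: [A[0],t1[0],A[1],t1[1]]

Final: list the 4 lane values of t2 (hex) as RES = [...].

RES = [0xe1, 0x66, 0x26, 0xd3]

t0 = [0xd3, 0x51, 0x66, 0x00]
t1 = [0x66, 0xd3, 0xd3, 0x00]
t2 = [0xe1, 0x66, 0x26, 0xd3]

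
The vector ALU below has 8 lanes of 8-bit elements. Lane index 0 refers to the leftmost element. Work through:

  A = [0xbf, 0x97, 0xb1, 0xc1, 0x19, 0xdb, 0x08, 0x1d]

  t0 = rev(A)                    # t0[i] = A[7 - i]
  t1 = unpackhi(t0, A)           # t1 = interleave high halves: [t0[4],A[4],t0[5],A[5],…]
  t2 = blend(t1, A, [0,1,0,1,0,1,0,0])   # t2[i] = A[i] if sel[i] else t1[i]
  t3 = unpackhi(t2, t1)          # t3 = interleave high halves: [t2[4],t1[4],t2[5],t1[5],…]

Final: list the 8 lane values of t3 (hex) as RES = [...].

t0 = [0x1d, 0x08, 0xdb, 0x19, 0xc1, 0xb1, 0x97, 0xbf]
t1 = [0xc1, 0x19, 0xb1, 0xdb, 0x97, 0x08, 0xbf, 0x1d]
t2 = [0xc1, 0x97, 0xb1, 0xc1, 0x97, 0xdb, 0xbf, 0x1d]
t3 = [0x97, 0x97, 0xdb, 0x08, 0xbf, 0xbf, 0x1d, 0x1d]

RES = [0x97, 0x97, 0xdb, 0x08, 0xbf, 0xbf, 0x1d, 0x1d]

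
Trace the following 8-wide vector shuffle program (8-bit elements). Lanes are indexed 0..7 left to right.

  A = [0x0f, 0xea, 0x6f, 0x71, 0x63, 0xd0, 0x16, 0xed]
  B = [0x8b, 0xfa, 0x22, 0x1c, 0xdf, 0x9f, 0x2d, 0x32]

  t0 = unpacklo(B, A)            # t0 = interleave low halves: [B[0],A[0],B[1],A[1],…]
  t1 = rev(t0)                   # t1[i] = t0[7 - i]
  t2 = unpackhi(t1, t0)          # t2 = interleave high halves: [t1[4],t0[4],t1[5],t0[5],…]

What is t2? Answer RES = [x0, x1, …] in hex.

→ t0 |8b|0f|fa|ea|22|6f|1c|71|
→ t1 |71|1c|6f|22|ea|fa|0f|8b|
→ t2 |ea|22|fa|6f|0f|1c|8b|71|

RES = [0xea, 0x22, 0xfa, 0x6f, 0x0f, 0x1c, 0x8b, 0x71]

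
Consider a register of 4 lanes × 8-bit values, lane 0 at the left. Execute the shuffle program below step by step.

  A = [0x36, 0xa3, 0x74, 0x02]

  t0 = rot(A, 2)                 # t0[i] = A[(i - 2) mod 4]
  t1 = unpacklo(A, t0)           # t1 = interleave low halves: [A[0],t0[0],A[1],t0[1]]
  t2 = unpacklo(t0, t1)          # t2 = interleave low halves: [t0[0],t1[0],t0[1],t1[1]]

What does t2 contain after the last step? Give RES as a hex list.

RES = [0x74, 0x36, 0x02, 0x74]

  t0: 74 02 36 a3
  t1: 36 74 a3 02
  t2: 74 36 02 74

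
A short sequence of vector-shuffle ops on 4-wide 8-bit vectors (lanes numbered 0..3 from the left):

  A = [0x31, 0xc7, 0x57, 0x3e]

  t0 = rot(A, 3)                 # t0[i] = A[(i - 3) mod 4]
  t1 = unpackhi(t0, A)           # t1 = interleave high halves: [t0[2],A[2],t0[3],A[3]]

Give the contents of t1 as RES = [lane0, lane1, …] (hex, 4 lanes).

  t0: c7 57 3e 31
  t1: 3e 57 31 3e

RES = [0x3e, 0x57, 0x31, 0x3e]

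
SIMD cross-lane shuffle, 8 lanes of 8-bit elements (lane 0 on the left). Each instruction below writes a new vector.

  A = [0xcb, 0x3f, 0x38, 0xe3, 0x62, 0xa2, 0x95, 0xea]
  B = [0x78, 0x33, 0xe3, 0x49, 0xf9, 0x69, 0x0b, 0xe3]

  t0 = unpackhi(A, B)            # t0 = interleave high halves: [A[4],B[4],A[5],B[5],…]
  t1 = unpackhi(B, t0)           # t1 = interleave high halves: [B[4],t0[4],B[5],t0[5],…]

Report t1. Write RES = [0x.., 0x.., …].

RES = [0xf9, 0x95, 0x69, 0x0b, 0x0b, 0xea, 0xe3, 0xe3]

t0 = [0x62, 0xf9, 0xa2, 0x69, 0x95, 0x0b, 0xea, 0xe3]
t1 = [0xf9, 0x95, 0x69, 0x0b, 0x0b, 0xea, 0xe3, 0xe3]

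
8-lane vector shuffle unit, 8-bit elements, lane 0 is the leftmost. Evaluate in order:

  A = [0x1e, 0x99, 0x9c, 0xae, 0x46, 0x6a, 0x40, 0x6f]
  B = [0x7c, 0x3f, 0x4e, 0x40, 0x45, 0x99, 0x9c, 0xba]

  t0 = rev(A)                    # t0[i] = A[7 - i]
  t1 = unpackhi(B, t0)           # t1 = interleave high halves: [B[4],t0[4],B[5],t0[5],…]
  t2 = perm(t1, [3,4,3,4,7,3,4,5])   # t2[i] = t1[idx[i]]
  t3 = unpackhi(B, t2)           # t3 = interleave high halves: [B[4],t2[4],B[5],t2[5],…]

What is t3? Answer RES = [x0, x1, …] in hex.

t0 = [0x6f, 0x40, 0x6a, 0x46, 0xae, 0x9c, 0x99, 0x1e]
t1 = [0x45, 0xae, 0x99, 0x9c, 0x9c, 0x99, 0xba, 0x1e]
t2 = [0x9c, 0x9c, 0x9c, 0x9c, 0x1e, 0x9c, 0x9c, 0x99]
t3 = [0x45, 0x1e, 0x99, 0x9c, 0x9c, 0x9c, 0xba, 0x99]

RES = [0x45, 0x1e, 0x99, 0x9c, 0x9c, 0x9c, 0xba, 0x99]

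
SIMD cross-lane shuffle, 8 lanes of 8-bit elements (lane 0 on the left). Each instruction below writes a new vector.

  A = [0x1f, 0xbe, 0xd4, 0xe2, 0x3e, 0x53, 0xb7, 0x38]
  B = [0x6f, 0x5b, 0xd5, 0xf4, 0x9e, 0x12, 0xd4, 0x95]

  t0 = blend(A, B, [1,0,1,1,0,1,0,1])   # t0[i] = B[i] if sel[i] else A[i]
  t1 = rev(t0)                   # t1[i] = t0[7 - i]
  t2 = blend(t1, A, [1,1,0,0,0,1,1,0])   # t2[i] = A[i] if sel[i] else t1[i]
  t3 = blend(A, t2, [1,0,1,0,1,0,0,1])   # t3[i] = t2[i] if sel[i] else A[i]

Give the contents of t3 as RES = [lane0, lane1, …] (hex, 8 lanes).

→ t0 |6f|be|d5|f4|3e|12|b7|95|
→ t1 |95|b7|12|3e|f4|d5|be|6f|
→ t2 |1f|be|12|3e|f4|53|b7|6f|
→ t3 |1f|be|12|e2|f4|53|b7|6f|

RES = [0x1f, 0xbe, 0x12, 0xe2, 0xf4, 0x53, 0xb7, 0x6f]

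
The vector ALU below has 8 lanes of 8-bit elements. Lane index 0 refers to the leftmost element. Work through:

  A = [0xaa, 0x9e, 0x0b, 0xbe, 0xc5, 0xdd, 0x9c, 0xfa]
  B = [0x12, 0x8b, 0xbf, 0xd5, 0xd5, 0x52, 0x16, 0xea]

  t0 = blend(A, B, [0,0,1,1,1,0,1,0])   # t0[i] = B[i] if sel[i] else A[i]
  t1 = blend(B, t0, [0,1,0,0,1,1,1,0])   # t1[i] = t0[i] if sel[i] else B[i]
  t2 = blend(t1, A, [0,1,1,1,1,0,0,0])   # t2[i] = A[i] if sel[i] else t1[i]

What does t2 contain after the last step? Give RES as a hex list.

RES = [ 0x12  0x9e  0x0b  0xbe  0xc5  0xdd  0x16  0xea ]

  t0: aa 9e bf d5 d5 dd 16 fa
  t1: 12 9e bf d5 d5 dd 16 ea
  t2: 12 9e 0b be c5 dd 16 ea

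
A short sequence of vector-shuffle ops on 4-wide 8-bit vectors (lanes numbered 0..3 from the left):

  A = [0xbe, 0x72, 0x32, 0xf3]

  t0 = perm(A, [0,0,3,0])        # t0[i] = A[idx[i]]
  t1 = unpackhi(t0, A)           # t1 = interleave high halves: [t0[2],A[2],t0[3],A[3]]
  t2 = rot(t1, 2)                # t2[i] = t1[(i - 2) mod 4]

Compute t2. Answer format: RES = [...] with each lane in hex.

RES = [0xbe, 0xf3, 0xf3, 0x32]

  t0: be be f3 be
  t1: f3 32 be f3
  t2: be f3 f3 32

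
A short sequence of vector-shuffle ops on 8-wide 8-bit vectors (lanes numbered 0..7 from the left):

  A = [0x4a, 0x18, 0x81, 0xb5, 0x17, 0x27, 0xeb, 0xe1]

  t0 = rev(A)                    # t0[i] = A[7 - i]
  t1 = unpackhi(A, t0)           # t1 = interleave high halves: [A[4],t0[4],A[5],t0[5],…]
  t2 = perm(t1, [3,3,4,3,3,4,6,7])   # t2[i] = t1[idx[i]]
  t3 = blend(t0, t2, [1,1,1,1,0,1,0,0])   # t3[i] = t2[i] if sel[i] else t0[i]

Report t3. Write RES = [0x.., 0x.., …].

RES = [ 0x81  0x81  0xeb  0x81  0xb5  0xeb  0x18  0x4a ]

t0 = [0xe1, 0xeb, 0x27, 0x17, 0xb5, 0x81, 0x18, 0x4a]
t1 = [0x17, 0xb5, 0x27, 0x81, 0xeb, 0x18, 0xe1, 0x4a]
t2 = [0x81, 0x81, 0xeb, 0x81, 0x81, 0xeb, 0xe1, 0x4a]
t3 = [0x81, 0x81, 0xeb, 0x81, 0xb5, 0xeb, 0x18, 0x4a]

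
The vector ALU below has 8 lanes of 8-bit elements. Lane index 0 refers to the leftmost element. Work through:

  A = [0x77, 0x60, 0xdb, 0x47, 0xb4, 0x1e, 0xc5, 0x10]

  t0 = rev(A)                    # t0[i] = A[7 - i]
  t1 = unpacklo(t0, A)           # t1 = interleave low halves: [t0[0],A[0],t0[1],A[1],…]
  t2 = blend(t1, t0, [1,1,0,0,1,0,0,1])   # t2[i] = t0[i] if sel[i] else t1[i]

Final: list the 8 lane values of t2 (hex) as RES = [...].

→ t0 |10|c5|1e|b4|47|db|60|77|
→ t1 |10|77|c5|60|1e|db|b4|47|
→ t2 |10|c5|c5|60|47|db|b4|77|

RES = [ 0x10  0xc5  0xc5  0x60  0x47  0xdb  0xb4  0x77 ]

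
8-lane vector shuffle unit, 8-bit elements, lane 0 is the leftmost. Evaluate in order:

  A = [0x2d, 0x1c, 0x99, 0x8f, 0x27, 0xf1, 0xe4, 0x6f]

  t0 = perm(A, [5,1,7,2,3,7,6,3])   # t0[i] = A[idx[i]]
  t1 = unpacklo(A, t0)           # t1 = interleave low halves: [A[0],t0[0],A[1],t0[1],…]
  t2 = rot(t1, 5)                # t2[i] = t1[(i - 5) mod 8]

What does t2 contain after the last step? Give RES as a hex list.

RES = [0x1c, 0x99, 0x6f, 0x8f, 0x99, 0x2d, 0xf1, 0x1c]

  t0: f1 1c 6f 99 8f 6f e4 8f
  t1: 2d f1 1c 1c 99 6f 8f 99
  t2: 1c 99 6f 8f 99 2d f1 1c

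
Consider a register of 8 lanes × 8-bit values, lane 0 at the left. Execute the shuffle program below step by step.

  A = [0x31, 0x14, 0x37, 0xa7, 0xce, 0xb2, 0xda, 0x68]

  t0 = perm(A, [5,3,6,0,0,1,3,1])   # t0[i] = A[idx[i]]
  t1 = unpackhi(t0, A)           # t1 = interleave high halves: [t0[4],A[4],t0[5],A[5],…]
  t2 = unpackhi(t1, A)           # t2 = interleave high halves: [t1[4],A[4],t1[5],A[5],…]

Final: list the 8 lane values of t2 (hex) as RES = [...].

RES = [0xa7, 0xce, 0xda, 0xb2, 0x14, 0xda, 0x68, 0x68]

  t0: b2 a7 da 31 31 14 a7 14
  t1: 31 ce 14 b2 a7 da 14 68
  t2: a7 ce da b2 14 da 68 68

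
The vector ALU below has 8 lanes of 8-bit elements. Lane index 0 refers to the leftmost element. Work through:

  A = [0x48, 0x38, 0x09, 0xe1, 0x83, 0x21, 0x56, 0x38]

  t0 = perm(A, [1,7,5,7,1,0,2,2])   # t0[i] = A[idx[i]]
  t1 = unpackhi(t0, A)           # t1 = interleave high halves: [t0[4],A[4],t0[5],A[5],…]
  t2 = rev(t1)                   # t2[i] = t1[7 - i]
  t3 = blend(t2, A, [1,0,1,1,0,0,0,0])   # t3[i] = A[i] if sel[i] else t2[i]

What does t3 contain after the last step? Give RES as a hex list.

→ t0 |38|38|21|38|38|48|09|09|
→ t1 |38|83|48|21|09|56|09|38|
→ t2 |38|09|56|09|21|48|83|38|
→ t3 |48|09|09|e1|21|48|83|38|

RES = [0x48, 0x09, 0x09, 0xe1, 0x21, 0x48, 0x83, 0x38]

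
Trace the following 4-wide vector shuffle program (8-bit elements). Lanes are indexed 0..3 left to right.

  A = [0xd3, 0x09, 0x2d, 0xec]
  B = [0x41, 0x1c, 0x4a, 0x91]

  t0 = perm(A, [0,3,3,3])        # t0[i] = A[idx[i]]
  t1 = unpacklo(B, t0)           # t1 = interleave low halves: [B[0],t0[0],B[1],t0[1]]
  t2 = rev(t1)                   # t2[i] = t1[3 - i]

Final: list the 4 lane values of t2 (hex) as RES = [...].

  t0: d3 ec ec ec
  t1: 41 d3 1c ec
  t2: ec 1c d3 41

RES = [0xec, 0x1c, 0xd3, 0x41]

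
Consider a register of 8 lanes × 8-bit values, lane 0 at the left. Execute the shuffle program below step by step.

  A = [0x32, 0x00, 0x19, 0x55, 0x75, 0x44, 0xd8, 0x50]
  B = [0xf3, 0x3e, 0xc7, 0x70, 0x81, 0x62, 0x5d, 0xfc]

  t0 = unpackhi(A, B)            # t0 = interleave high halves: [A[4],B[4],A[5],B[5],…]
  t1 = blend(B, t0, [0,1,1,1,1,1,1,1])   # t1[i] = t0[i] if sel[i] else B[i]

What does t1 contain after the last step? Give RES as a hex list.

RES = [0xf3, 0x81, 0x44, 0x62, 0xd8, 0x5d, 0x50, 0xfc]

  t0: 75 81 44 62 d8 5d 50 fc
  t1: f3 81 44 62 d8 5d 50 fc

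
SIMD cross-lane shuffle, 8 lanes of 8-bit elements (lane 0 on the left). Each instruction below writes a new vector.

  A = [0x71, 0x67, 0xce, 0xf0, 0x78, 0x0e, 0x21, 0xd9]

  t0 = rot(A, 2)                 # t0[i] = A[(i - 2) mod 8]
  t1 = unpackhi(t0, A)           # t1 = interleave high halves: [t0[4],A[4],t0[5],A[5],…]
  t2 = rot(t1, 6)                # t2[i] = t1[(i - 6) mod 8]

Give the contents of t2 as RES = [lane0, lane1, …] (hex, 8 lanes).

t0 = [0x21, 0xd9, 0x71, 0x67, 0xce, 0xf0, 0x78, 0x0e]
t1 = [0xce, 0x78, 0xf0, 0x0e, 0x78, 0x21, 0x0e, 0xd9]
t2 = [0xf0, 0x0e, 0x78, 0x21, 0x0e, 0xd9, 0xce, 0x78]

RES = [ 0xf0  0x0e  0x78  0x21  0x0e  0xd9  0xce  0x78 ]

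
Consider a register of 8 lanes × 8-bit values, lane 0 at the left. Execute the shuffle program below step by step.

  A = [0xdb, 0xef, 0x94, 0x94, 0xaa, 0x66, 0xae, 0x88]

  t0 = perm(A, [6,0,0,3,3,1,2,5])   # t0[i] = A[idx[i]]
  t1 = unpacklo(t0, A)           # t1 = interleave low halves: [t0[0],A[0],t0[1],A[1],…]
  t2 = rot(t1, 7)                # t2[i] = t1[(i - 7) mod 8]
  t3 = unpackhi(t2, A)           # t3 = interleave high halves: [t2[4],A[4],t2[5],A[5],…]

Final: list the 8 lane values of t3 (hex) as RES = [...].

t0 = [0xae, 0xdb, 0xdb, 0x94, 0x94, 0xef, 0x94, 0x66]
t1 = [0xae, 0xdb, 0xdb, 0xef, 0xdb, 0x94, 0x94, 0x94]
t2 = [0xdb, 0xdb, 0xef, 0xdb, 0x94, 0x94, 0x94, 0xae]
t3 = [0x94, 0xaa, 0x94, 0x66, 0x94, 0xae, 0xae, 0x88]

RES = [ 0x94  0xaa  0x94  0x66  0x94  0xae  0xae  0x88 ]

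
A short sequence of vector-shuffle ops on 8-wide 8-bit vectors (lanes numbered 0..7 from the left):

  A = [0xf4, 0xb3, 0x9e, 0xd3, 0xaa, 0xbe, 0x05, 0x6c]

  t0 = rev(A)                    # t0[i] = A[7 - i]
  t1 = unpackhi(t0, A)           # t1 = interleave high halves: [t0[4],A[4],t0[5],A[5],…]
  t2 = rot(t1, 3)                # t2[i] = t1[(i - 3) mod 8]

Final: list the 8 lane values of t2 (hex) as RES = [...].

→ t0 |6c|05|be|aa|d3|9e|b3|f4|
→ t1 |d3|aa|9e|be|b3|05|f4|6c|
→ t2 |05|f4|6c|d3|aa|9e|be|b3|

RES = [ 0x05  0xf4  0x6c  0xd3  0xaa  0x9e  0xbe  0xb3 ]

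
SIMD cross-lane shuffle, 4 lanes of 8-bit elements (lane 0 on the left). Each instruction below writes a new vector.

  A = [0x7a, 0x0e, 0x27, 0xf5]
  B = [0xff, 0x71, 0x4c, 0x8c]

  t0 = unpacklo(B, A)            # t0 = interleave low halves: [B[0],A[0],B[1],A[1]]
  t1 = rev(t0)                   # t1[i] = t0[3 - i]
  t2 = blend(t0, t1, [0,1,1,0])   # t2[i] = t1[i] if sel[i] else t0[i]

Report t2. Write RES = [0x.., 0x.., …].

→ t0 |ff|7a|71|0e|
→ t1 |0e|71|7a|ff|
→ t2 |ff|71|7a|0e|

RES = [ 0xff  0x71  0x7a  0x0e ]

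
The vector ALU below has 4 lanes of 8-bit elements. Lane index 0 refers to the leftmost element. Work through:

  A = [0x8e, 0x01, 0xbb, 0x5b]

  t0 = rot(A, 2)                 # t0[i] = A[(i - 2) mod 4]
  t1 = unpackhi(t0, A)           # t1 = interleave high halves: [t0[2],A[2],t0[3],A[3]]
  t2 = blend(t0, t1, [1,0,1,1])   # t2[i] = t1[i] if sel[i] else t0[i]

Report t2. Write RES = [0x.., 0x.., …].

RES = [0x8e, 0x5b, 0x01, 0x5b]

t0 = [0xbb, 0x5b, 0x8e, 0x01]
t1 = [0x8e, 0xbb, 0x01, 0x5b]
t2 = [0x8e, 0x5b, 0x01, 0x5b]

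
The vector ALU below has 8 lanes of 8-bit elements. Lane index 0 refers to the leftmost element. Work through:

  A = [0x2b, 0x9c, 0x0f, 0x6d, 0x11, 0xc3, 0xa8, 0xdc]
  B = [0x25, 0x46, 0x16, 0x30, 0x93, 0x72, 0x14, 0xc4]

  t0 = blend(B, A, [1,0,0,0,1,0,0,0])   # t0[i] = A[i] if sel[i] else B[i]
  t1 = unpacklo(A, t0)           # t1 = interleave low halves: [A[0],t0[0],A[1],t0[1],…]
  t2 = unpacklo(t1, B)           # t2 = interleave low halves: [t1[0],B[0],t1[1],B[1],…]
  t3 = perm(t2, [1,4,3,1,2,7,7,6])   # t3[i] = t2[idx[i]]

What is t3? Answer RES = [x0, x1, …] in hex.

  t0: 2b 46 16 30 11 72 14 c4
  t1: 2b 2b 9c 46 0f 16 6d 30
  t2: 2b 25 2b 46 9c 16 46 30
  t3: 25 9c 46 25 2b 30 30 46

RES = [ 0x25  0x9c  0x46  0x25  0x2b  0x30  0x30  0x46 ]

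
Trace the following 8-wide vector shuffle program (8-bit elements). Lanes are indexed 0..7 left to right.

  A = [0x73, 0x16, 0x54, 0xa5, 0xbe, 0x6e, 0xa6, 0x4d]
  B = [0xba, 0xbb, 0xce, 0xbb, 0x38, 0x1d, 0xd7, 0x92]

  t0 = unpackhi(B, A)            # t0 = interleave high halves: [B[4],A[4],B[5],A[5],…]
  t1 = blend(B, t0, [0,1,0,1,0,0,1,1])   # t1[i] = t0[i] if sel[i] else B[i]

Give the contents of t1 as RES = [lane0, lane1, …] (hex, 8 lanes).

t0 = [0x38, 0xbe, 0x1d, 0x6e, 0xd7, 0xa6, 0x92, 0x4d]
t1 = [0xba, 0xbe, 0xce, 0x6e, 0x38, 0x1d, 0x92, 0x4d]

RES = [0xba, 0xbe, 0xce, 0x6e, 0x38, 0x1d, 0x92, 0x4d]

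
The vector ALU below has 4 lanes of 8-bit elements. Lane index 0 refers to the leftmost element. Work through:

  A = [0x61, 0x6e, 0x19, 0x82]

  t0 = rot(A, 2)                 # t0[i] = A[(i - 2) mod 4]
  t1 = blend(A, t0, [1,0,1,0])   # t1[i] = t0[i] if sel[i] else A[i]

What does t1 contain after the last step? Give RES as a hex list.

RES = [ 0x19  0x6e  0x61  0x82 ]

t0 = [0x19, 0x82, 0x61, 0x6e]
t1 = [0x19, 0x6e, 0x61, 0x82]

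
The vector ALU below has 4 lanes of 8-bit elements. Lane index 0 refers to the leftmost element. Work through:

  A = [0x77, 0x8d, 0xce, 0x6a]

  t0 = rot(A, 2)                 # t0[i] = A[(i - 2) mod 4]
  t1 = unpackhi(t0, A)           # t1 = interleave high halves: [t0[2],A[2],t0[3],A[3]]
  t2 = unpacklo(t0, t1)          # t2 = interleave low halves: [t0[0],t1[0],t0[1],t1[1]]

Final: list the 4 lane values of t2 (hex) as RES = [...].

→ t0 |ce|6a|77|8d|
→ t1 |77|ce|8d|6a|
→ t2 |ce|77|6a|ce|

RES = [ 0xce  0x77  0x6a  0xce ]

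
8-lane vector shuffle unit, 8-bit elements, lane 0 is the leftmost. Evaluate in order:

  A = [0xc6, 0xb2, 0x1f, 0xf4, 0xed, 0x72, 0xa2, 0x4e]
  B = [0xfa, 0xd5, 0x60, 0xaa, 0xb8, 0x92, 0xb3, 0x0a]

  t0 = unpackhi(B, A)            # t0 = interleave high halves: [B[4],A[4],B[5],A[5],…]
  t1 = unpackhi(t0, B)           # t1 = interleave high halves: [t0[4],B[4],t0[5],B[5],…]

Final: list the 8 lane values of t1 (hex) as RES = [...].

  t0: b8 ed 92 72 b3 a2 0a 4e
  t1: b3 b8 a2 92 0a b3 4e 0a

RES = [0xb3, 0xb8, 0xa2, 0x92, 0x0a, 0xb3, 0x4e, 0x0a]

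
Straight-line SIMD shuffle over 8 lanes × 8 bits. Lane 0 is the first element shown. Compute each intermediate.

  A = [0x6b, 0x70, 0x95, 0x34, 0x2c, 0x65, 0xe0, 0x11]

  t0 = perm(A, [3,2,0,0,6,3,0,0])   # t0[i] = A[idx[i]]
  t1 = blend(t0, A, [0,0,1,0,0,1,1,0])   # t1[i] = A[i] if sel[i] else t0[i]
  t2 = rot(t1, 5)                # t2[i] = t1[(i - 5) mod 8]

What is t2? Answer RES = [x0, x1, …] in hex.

t0 = [0x34, 0x95, 0x6b, 0x6b, 0xe0, 0x34, 0x6b, 0x6b]
t1 = [0x34, 0x95, 0x95, 0x6b, 0xe0, 0x65, 0xe0, 0x6b]
t2 = [0x6b, 0xe0, 0x65, 0xe0, 0x6b, 0x34, 0x95, 0x95]

RES = [0x6b, 0xe0, 0x65, 0xe0, 0x6b, 0x34, 0x95, 0x95]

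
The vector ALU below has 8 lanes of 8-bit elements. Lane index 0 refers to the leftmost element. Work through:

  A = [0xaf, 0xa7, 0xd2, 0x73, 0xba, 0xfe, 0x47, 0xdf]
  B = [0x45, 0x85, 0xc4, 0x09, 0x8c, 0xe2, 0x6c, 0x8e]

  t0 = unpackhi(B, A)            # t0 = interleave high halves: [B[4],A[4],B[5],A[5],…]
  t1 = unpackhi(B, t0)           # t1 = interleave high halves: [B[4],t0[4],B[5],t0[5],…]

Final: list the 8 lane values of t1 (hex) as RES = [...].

RES = [0x8c, 0x6c, 0xe2, 0x47, 0x6c, 0x8e, 0x8e, 0xdf]

→ t0 |8c|ba|e2|fe|6c|47|8e|df|
→ t1 |8c|6c|e2|47|6c|8e|8e|df|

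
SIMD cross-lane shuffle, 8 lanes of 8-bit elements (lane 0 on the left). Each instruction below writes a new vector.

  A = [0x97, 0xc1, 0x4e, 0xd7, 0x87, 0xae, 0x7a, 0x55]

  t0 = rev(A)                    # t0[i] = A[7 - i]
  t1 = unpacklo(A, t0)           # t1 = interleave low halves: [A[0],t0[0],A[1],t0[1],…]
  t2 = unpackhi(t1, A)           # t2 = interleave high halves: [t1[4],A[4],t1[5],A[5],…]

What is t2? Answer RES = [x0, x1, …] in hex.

t0 = [0x55, 0x7a, 0xae, 0x87, 0xd7, 0x4e, 0xc1, 0x97]
t1 = [0x97, 0x55, 0xc1, 0x7a, 0x4e, 0xae, 0xd7, 0x87]
t2 = [0x4e, 0x87, 0xae, 0xae, 0xd7, 0x7a, 0x87, 0x55]

RES = [0x4e, 0x87, 0xae, 0xae, 0xd7, 0x7a, 0x87, 0x55]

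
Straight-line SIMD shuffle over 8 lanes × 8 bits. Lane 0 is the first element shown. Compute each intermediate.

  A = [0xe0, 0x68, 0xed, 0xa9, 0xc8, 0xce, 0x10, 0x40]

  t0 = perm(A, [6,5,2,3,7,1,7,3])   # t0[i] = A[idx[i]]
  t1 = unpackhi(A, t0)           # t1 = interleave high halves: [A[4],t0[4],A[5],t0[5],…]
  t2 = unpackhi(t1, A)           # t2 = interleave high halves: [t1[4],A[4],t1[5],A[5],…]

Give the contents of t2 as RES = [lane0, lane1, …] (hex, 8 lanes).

t0 = [0x10, 0xce, 0xed, 0xa9, 0x40, 0x68, 0x40, 0xa9]
t1 = [0xc8, 0x40, 0xce, 0x68, 0x10, 0x40, 0x40, 0xa9]
t2 = [0x10, 0xc8, 0x40, 0xce, 0x40, 0x10, 0xa9, 0x40]

RES = [0x10, 0xc8, 0x40, 0xce, 0x40, 0x10, 0xa9, 0x40]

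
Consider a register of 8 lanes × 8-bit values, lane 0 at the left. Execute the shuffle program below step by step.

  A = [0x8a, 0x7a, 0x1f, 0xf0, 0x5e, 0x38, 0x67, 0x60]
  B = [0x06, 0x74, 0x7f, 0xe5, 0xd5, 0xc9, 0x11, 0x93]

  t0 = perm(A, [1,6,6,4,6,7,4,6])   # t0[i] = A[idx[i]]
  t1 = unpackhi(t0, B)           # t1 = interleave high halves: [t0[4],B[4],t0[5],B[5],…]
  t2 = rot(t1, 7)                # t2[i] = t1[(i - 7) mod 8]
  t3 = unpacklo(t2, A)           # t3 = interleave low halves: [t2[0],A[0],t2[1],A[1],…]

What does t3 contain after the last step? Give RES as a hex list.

→ t0 |7a|67|67|5e|67|60|5e|67|
→ t1 |67|d5|60|c9|5e|11|67|93|
→ t2 |d5|60|c9|5e|11|67|93|67|
→ t3 |d5|8a|60|7a|c9|1f|5e|f0|

RES = [0xd5, 0x8a, 0x60, 0x7a, 0xc9, 0x1f, 0x5e, 0xf0]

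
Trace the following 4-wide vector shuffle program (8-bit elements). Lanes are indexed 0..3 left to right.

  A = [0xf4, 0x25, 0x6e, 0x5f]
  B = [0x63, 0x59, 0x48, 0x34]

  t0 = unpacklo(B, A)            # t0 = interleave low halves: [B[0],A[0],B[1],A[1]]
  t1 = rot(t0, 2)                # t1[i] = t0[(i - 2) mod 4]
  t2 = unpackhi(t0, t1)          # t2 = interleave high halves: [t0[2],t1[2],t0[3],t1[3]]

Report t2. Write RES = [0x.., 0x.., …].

RES = [0x59, 0x63, 0x25, 0xf4]

t0 = [0x63, 0xf4, 0x59, 0x25]
t1 = [0x59, 0x25, 0x63, 0xf4]
t2 = [0x59, 0x63, 0x25, 0xf4]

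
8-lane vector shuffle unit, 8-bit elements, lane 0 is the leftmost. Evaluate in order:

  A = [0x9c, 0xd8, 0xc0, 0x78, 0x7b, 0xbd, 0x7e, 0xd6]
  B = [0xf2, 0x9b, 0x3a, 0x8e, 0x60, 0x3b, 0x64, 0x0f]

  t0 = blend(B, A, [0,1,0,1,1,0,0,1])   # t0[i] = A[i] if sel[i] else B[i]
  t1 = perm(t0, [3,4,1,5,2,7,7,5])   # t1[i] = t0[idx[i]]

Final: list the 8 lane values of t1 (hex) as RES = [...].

RES = [ 0x78  0x7b  0xd8  0x3b  0x3a  0xd6  0xd6  0x3b ]

  t0: f2 d8 3a 78 7b 3b 64 d6
  t1: 78 7b d8 3b 3a d6 d6 3b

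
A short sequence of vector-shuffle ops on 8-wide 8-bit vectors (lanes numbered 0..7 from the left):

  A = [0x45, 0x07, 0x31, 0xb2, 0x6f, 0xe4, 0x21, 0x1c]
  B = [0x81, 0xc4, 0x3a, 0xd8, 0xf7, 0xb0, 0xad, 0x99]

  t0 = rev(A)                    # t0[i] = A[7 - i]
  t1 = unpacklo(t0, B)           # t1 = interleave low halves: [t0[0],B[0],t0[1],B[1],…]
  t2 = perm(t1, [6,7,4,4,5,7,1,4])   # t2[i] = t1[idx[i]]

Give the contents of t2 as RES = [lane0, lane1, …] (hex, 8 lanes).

RES = [0x6f, 0xd8, 0xe4, 0xe4, 0x3a, 0xd8, 0x81, 0xe4]

→ t0 |1c|21|e4|6f|b2|31|07|45|
→ t1 |1c|81|21|c4|e4|3a|6f|d8|
→ t2 |6f|d8|e4|e4|3a|d8|81|e4|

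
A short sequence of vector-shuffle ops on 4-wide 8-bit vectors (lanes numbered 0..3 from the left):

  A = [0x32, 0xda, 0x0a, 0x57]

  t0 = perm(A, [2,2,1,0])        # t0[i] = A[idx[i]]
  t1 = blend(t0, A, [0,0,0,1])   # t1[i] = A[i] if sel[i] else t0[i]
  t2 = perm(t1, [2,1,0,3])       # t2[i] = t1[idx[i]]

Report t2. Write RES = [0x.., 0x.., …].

RES = [ 0xda  0x0a  0x0a  0x57 ]

  t0: 0a 0a da 32
  t1: 0a 0a da 57
  t2: da 0a 0a 57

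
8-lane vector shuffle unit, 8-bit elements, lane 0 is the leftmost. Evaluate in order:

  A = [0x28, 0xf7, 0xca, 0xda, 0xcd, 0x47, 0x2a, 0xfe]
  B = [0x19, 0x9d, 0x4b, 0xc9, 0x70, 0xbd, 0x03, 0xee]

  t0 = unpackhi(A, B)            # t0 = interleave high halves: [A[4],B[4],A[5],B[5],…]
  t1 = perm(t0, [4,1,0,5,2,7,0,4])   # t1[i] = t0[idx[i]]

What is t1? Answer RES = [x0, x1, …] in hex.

→ t0 |cd|70|47|bd|2a|03|fe|ee|
→ t1 |2a|70|cd|03|47|ee|cd|2a|

RES = [0x2a, 0x70, 0xcd, 0x03, 0x47, 0xee, 0xcd, 0x2a]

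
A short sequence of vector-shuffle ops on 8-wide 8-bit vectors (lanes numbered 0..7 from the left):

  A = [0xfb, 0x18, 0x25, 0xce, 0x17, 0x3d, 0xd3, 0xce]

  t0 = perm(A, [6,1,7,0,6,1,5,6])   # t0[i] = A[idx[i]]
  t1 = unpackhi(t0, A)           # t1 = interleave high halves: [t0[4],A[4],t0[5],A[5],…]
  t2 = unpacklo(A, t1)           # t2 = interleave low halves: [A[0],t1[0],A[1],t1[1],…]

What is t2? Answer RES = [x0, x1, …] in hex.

RES = [ 0xfb  0xd3  0x18  0x17  0x25  0x18  0xce  0x3d ]

  t0: d3 18 ce fb d3 18 3d d3
  t1: d3 17 18 3d 3d d3 d3 ce
  t2: fb d3 18 17 25 18 ce 3d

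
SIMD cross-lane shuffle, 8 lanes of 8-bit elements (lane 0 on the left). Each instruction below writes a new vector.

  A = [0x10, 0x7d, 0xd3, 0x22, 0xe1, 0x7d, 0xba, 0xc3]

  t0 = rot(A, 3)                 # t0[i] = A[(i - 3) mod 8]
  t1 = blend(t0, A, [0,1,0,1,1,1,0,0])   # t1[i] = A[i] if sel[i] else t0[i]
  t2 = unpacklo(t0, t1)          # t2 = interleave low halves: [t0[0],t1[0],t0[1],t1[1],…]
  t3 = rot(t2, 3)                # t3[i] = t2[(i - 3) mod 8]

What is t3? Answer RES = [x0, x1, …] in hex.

  t0: 7d ba c3 10 7d d3 22 e1
  t1: 7d 7d c3 22 e1 7d 22 e1
  t2: 7d 7d ba 7d c3 c3 10 22
  t3: c3 10 22 7d 7d ba 7d c3

RES = [ 0xc3  0x10  0x22  0x7d  0x7d  0xba  0x7d  0xc3 ]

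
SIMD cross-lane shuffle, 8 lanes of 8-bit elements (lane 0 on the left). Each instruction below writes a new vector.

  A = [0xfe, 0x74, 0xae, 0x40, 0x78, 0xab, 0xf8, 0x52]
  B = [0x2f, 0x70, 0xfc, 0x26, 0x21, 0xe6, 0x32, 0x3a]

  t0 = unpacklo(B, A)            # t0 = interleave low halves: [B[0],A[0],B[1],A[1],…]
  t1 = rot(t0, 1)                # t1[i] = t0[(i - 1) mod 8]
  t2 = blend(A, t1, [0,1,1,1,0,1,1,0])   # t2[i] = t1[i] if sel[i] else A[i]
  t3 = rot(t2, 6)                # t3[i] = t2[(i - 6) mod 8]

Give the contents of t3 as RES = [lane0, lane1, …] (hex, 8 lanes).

RES = [0xfe, 0x70, 0x78, 0xfc, 0xae, 0x52, 0xfe, 0x2f]

→ t0 |2f|fe|70|74|fc|ae|26|40|
→ t1 |40|2f|fe|70|74|fc|ae|26|
→ t2 |fe|2f|fe|70|78|fc|ae|52|
→ t3 |fe|70|78|fc|ae|52|fe|2f|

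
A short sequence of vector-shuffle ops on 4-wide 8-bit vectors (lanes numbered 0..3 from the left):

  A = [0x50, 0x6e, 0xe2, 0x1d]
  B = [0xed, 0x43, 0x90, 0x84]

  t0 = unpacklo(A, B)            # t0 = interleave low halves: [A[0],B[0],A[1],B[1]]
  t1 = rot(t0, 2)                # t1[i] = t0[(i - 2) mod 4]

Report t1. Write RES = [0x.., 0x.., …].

RES = [ 0x6e  0x43  0x50  0xed ]

  t0: 50 ed 6e 43
  t1: 6e 43 50 ed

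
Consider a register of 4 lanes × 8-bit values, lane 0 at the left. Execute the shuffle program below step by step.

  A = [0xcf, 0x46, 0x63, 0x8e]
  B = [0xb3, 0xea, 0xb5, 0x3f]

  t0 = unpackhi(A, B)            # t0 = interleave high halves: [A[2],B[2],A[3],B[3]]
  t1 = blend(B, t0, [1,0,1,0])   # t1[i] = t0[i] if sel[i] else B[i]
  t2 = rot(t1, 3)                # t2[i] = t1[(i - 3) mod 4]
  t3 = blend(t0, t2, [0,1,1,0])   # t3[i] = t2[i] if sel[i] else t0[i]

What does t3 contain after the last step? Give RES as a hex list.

→ t0 |63|b5|8e|3f|
→ t1 |63|ea|8e|3f|
→ t2 |ea|8e|3f|63|
→ t3 |63|8e|3f|3f|

RES = [0x63, 0x8e, 0x3f, 0x3f]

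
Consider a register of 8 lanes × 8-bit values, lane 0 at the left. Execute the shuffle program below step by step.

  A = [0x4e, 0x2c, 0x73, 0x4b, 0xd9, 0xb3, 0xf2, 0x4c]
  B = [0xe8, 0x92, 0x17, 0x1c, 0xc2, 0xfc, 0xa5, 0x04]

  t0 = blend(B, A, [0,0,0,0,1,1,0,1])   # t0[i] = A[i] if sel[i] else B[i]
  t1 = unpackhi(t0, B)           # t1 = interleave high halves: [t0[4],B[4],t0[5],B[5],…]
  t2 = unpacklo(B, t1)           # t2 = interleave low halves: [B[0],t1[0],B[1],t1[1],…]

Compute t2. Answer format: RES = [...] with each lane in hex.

→ t0 |e8|92|17|1c|d9|b3|a5|4c|
→ t1 |d9|c2|b3|fc|a5|a5|4c|04|
→ t2 |e8|d9|92|c2|17|b3|1c|fc|

RES = [0xe8, 0xd9, 0x92, 0xc2, 0x17, 0xb3, 0x1c, 0xfc]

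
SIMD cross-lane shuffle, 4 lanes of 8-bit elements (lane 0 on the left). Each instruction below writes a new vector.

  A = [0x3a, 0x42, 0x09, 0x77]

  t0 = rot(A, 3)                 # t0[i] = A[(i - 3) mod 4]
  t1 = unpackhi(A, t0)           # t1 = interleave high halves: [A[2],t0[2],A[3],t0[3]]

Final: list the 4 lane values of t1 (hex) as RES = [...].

  t0: 42 09 77 3a
  t1: 09 77 77 3a

RES = [0x09, 0x77, 0x77, 0x3a]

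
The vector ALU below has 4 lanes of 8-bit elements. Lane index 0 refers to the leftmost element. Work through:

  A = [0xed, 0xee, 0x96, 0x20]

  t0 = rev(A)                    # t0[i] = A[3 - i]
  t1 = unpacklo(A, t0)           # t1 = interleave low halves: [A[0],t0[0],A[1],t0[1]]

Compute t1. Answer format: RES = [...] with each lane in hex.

RES = [0xed, 0x20, 0xee, 0x96]

t0 = [0x20, 0x96, 0xee, 0xed]
t1 = [0xed, 0x20, 0xee, 0x96]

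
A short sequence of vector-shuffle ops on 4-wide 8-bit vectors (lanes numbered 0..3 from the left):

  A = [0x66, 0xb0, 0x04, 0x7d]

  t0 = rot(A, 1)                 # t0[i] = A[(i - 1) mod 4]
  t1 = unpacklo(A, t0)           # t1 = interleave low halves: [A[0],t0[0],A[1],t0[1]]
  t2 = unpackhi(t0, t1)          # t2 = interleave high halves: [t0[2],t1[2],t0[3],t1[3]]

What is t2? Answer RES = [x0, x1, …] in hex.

  t0: 7d 66 b0 04
  t1: 66 7d b0 66
  t2: b0 b0 04 66

RES = [ 0xb0  0xb0  0x04  0x66 ]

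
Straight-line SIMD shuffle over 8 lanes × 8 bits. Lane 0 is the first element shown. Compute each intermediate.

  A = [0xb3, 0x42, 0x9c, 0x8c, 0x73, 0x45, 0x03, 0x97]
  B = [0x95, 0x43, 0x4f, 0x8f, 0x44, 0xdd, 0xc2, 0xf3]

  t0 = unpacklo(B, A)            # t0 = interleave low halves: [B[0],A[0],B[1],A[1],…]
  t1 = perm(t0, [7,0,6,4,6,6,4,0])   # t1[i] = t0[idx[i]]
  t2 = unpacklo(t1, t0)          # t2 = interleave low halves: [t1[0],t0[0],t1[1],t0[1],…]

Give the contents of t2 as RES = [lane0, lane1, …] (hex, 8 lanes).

RES = [0x8c, 0x95, 0x95, 0xb3, 0x8f, 0x43, 0x4f, 0x42]

t0 = [0x95, 0xb3, 0x43, 0x42, 0x4f, 0x9c, 0x8f, 0x8c]
t1 = [0x8c, 0x95, 0x8f, 0x4f, 0x8f, 0x8f, 0x4f, 0x95]
t2 = [0x8c, 0x95, 0x95, 0xb3, 0x8f, 0x43, 0x4f, 0x42]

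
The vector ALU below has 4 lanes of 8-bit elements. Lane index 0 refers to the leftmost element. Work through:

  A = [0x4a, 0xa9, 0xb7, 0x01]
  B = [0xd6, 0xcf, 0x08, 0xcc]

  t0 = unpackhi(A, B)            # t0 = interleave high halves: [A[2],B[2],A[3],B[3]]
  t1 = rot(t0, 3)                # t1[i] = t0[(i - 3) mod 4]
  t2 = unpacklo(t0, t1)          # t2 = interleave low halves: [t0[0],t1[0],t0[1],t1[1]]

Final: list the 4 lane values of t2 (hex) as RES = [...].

RES = [0xb7, 0x08, 0x08, 0x01]

t0 = [0xb7, 0x08, 0x01, 0xcc]
t1 = [0x08, 0x01, 0xcc, 0xb7]
t2 = [0xb7, 0x08, 0x08, 0x01]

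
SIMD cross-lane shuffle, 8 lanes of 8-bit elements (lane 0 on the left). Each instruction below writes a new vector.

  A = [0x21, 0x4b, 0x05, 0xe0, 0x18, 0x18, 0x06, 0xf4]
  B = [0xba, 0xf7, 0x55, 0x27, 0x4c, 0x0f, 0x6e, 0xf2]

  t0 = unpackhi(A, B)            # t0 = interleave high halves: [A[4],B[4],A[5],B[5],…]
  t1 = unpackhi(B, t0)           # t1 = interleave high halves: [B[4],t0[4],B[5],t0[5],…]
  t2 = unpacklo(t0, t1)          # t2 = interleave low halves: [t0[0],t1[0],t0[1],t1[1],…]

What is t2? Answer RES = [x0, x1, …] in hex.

RES = [0x18, 0x4c, 0x4c, 0x06, 0x18, 0x0f, 0x0f, 0x6e]

t0 = [0x18, 0x4c, 0x18, 0x0f, 0x06, 0x6e, 0xf4, 0xf2]
t1 = [0x4c, 0x06, 0x0f, 0x6e, 0x6e, 0xf4, 0xf2, 0xf2]
t2 = [0x18, 0x4c, 0x4c, 0x06, 0x18, 0x0f, 0x0f, 0x6e]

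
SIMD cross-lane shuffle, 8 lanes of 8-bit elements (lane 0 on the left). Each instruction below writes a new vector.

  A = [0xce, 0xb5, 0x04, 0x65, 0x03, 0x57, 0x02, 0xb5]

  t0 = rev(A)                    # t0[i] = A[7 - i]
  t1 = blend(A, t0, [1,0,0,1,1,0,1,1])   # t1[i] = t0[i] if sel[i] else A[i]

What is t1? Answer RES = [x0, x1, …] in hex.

  t0: b5 02 57 03 65 04 b5 ce
  t1: b5 b5 04 03 65 57 b5 ce

RES = [0xb5, 0xb5, 0x04, 0x03, 0x65, 0x57, 0xb5, 0xce]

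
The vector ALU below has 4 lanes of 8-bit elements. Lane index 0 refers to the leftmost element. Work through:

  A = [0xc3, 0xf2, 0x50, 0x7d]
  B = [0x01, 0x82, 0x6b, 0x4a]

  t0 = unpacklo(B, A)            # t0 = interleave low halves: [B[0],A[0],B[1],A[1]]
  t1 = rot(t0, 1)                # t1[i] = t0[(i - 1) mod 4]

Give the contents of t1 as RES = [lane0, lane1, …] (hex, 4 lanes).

  t0: 01 c3 82 f2
  t1: f2 01 c3 82

RES = [0xf2, 0x01, 0xc3, 0x82]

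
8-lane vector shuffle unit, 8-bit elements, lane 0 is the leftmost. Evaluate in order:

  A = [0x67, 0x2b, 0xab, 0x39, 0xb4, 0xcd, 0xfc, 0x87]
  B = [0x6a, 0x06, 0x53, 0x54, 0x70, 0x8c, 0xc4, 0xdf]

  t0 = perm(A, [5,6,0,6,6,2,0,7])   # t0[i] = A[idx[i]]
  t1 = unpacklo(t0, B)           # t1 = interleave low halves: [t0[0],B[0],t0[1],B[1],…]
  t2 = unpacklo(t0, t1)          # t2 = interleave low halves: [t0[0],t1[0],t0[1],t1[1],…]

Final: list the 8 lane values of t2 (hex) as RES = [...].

RES = [ 0xcd  0xcd  0xfc  0x6a  0x67  0xfc  0xfc  0x06 ]

  t0: cd fc 67 fc fc ab 67 87
  t1: cd 6a fc 06 67 53 fc 54
  t2: cd cd fc 6a 67 fc fc 06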